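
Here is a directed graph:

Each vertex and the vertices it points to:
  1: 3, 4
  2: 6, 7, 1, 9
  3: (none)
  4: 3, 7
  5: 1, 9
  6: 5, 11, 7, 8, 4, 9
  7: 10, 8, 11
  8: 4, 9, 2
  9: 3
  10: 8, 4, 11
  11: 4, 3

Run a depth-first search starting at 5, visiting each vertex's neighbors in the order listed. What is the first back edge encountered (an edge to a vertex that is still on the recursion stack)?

DFS from 5 (visiting each vertex's neighbors in the order listed); mark gray on enter, black on exit:
5 gray
  1 gray
    3 gray
    3 black
    4 gray
      4→3: 3 black — skip
      7 gray
        10 gray
          8 gray
            8→4: 4 is gray → back edge
First back edge: 8 → 4.

8->4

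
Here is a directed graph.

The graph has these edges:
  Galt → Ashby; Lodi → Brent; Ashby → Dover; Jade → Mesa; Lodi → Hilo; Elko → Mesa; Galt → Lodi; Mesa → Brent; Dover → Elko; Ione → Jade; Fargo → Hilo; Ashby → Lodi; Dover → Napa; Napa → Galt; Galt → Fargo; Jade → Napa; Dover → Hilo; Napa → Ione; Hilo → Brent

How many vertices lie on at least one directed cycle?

A vertex is on a directed cycle iff it belongs to a strongly connected component of size ≥ 2 (or has a self-loop).
The vertices on cycles are {Galt, Ione, Jade, Napa, Ashby, Dover} — 6 in total.

6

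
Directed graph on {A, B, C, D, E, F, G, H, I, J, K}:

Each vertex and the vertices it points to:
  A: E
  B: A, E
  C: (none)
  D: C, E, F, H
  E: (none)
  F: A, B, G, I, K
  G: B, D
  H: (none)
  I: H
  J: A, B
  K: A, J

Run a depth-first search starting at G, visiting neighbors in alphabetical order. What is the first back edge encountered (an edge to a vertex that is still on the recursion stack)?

DFS from G (visiting neighbors in alphabetical order); mark gray on enter, black on exit:
G gray
  B gray
    A gray
      E gray
      E black
    A black
    B→E: E black — skip
  B black
  D gray
    C gray
    C black
    D→E: E black — skip
    F gray
      F→A: A black — skip
      F→B: B black — skip
      F→G: G is gray → back edge
First back edge: F → G.

F→G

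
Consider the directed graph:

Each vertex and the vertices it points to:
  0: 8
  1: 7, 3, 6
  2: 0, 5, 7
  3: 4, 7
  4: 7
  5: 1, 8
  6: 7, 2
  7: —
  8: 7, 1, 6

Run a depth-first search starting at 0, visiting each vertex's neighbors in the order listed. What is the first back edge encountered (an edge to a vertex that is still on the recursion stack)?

DFS from 0 (visiting each vertex's neighbors in the order listed); mark gray on enter, black on exit:
0 gray
  8 gray
    7 gray
    7 black
    1 gray
      1→7: 7 black — skip
      3 gray
        4 gray
          4→7: 7 black — skip
        4 black
        3→7: 7 black — skip
      3 black
      6 gray
        6→7: 7 black — skip
        2 gray
          2→0: 0 is gray → back edge
First back edge: 2 → 0.

2→0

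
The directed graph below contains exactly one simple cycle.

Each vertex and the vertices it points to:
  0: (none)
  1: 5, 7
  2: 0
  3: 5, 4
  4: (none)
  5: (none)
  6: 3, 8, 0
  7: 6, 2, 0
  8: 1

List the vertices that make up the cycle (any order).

DFS with gray/black marking from 6:
6 gray
  3 gray
    5 gray
    5 black
    4 gray
    4 black
  3 black
  8 gray
    1 gray
      1→5: 5 black — skip
      7 gray
        7→6: 6 is gray → back edge
Back edge closes the cycle 6 → 8 → 1 → 7 → 6; its vertices are {1, 6, 7, 8}.

1, 6, 7, 8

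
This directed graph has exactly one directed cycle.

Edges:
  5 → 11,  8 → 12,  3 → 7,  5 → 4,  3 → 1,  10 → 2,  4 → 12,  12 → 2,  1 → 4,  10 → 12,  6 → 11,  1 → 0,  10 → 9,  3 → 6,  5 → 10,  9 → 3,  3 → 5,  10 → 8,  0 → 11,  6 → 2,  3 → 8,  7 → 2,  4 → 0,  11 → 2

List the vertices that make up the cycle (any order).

3, 5, 9, 10

DFS with gray/black marking from 9:
9 gray
  3 gray
    1 gray
      4 gray
        0 gray
          11 gray
            2 gray
            2 black
          11 black
        0 black
        12 gray
          12→2: 2 black — skip
        12 black
      4 black
      1→0: 0 black — skip
    1 black
    7 gray
      7→2: 2 black — skip
    7 black
    6 gray
      6→2: 2 black — skip
      6→11: 11 black — skip
    6 black
    5 gray
      5→4: 4 black — skip
      10 gray
        8 gray
          8→12: 12 black — skip
        8 black
        10→12: 12 black — skip
        10→9: 9 is gray → back edge
Back edge closes the cycle 9 → 3 → 5 → 10 → 9; its vertices are {3, 5, 9, 10}.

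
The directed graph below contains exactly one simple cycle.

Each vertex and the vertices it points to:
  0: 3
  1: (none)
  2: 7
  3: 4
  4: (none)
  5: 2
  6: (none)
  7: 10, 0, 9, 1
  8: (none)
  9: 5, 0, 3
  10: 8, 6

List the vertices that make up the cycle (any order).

2, 5, 7, 9

DFS with gray/black marking from 7:
7 gray
  10 gray
    8 gray
    8 black
    6 gray
    6 black
  10 black
  0 gray
    3 gray
      4 gray
      4 black
    3 black
  0 black
  9 gray
    5 gray
      2 gray
        2→7: 7 is gray → back edge
Back edge closes the cycle 7 → 9 → 5 → 2 → 7; its vertices are {2, 5, 7, 9}.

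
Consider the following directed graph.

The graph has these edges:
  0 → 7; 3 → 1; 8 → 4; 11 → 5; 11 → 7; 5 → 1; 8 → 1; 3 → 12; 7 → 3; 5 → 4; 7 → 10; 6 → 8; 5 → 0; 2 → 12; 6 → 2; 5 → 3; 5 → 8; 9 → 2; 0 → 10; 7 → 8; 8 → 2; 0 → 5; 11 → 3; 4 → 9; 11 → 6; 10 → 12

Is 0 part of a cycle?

Yes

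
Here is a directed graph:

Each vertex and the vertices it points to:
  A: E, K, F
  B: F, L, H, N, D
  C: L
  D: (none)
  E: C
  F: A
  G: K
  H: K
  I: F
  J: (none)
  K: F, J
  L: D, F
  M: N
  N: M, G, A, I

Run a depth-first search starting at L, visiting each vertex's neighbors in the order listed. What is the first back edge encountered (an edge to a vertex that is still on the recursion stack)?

C→L

DFS from L (visiting each vertex's neighbors in the order listed); mark gray on enter, black on exit:
L gray
  D gray
  D black
  F gray
    A gray
      E gray
        C gray
          C→L: L is gray → back edge
First back edge: C → L.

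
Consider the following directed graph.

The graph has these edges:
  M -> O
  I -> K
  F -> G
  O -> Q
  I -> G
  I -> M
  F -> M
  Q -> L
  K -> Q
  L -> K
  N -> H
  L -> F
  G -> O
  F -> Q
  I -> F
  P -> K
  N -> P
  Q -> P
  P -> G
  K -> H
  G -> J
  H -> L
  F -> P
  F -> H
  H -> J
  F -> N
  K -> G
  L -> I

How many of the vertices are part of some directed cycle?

11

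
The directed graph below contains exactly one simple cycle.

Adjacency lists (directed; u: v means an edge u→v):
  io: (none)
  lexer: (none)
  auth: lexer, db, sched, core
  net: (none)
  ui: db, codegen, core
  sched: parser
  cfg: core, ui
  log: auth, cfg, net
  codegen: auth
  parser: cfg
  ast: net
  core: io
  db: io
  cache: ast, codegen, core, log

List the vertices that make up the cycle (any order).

DFS with gray/black marking from codegen:
codegen gray
  auth gray
    lexer gray
    lexer black
    db gray
      io gray
      io black
    db black
    sched gray
      parser gray
        cfg gray
          core gray
            core→io: io black — skip
          core black
          ui gray
            ui→db: db black — skip
            ui→codegen: codegen is gray → back edge
Back edge closes the cycle codegen → auth → sched → parser → cfg → ui → codegen; its vertices are {ui, cfg, auth, sched, parser, codegen}.

ui, cfg, auth, sched, parser, codegen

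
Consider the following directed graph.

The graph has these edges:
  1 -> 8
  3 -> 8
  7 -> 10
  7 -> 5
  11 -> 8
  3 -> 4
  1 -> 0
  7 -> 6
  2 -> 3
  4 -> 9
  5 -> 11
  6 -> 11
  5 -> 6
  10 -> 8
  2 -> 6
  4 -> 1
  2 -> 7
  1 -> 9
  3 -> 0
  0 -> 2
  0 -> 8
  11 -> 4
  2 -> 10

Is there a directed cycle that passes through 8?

No

8 lies on a cycle iff there is a path from 8 back to itself.
Exploring from 8, it never reaches itself; equivalently, its strongly connected component is a singleton.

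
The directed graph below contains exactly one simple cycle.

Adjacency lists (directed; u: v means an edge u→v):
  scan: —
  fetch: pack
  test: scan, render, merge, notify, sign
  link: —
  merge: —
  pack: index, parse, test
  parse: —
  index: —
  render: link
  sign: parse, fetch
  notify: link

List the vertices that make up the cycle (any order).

pack, sign, test, fetch

DFS with gray/black marking from test:
test gray
  scan gray
  scan black
  render gray
    link gray
    link black
  render black
  merge gray
  merge black
  notify gray
    notify→link: link black — skip
  notify black
  sign gray
    parse gray
    parse black
    fetch gray
      pack gray
        index gray
        index black
        pack→parse: parse black — skip
        pack→test: test is gray → back edge
Back edge closes the cycle test → sign → fetch → pack → test; its vertices are {pack, sign, test, fetch}.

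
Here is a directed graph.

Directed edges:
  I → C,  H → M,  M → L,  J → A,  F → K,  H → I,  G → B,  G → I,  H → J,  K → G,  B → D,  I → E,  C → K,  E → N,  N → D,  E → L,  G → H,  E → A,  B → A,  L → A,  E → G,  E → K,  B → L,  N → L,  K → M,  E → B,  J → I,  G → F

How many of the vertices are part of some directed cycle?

8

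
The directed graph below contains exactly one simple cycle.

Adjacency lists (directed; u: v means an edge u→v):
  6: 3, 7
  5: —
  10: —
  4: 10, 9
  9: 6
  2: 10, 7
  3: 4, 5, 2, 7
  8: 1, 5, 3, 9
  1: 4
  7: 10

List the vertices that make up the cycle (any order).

DFS with gray/black marking from 9:
9 gray
  6 gray
    3 gray
      4 gray
        10 gray
        10 black
        4→9: 9 is gray → back edge
Back edge closes the cycle 9 → 6 → 3 → 4 → 9; its vertices are {3, 4, 6, 9}.

3, 4, 6, 9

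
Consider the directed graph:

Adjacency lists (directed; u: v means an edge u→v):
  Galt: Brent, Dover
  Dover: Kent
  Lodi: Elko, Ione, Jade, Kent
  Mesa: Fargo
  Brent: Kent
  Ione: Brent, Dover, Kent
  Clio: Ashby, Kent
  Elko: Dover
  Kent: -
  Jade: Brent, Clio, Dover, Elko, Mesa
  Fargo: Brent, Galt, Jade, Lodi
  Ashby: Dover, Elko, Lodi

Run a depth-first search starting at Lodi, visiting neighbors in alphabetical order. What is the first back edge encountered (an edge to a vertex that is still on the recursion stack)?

DFS from Lodi (visiting neighbors in alphabetical order); mark gray on enter, black on exit:
Lodi gray
  Elko gray
    Dover gray
      Kent gray
      Kent black
    Dover black
  Elko black
  Ione gray
    Brent gray
      Brent→Kent: Kent black — skip
    Brent black
    Ione→Dover: Dover black — skip
    Ione→Kent: Kent black — skip
  Ione black
  Jade gray
    Jade→Brent: Brent black — skip
    Clio gray
      Ashby gray
        Ashby→Dover: Dover black — skip
        Ashby→Elko: Elko black — skip
        Ashby→Lodi: Lodi is gray → back edge
First back edge: Ashby → Lodi.

Ashby->Lodi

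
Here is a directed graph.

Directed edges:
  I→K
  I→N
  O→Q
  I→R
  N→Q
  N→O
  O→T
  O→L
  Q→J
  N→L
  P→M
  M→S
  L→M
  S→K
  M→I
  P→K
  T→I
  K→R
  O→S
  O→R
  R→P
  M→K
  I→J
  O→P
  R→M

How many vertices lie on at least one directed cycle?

10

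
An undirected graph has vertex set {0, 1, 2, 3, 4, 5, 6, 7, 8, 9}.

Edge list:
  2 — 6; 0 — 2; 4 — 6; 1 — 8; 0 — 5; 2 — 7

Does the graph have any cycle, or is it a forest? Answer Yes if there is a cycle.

No

DFS, tracking each vertex's parent; an edge to a visited non-parent vertex closes a cycle.
Start from 0:
visit 0 (parent –)
  visit 5 (parent 0)
    5–0: parent, skip
  visit 2 (parent 0)
    visit 6 (parent 2)
      6–2: parent, skip
      visit 4 (parent 6)
        4–6: parent, skip
    2–0: parent, skip
    visit 7 (parent 2)
      7–2: parent, skip
visit 1 (parent –)
  visit 8 (parent 1)
    8–1: parent, skip
visit 3 (parent –)
visit 9 (parent –)
No non-parent visited neighbor found — the graph is a forest.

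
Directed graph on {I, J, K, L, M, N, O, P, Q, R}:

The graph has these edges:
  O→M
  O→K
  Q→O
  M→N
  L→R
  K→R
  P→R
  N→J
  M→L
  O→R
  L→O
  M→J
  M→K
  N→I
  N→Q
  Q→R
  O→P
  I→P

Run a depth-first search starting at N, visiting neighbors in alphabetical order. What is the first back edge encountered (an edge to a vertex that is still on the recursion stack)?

DFS from N (visiting neighbors in alphabetical order); mark gray on enter, black on exit:
N gray
  I gray
    P gray
      R gray
      R black
    P black
  I black
  J gray
  J black
  Q gray
    O gray
      K gray
        K→R: R black — skip
      K black
      M gray
        M→J: J black — skip
        M→K: K black — skip
        L gray
          L→O: O is gray → back edge
First back edge: L → O.

L->O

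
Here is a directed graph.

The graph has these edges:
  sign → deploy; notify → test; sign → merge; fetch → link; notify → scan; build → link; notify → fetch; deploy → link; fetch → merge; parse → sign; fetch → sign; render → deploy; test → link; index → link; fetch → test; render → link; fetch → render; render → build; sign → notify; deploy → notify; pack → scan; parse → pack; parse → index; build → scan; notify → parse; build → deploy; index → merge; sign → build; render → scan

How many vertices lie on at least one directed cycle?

A vertex is on a directed cycle iff it belongs to a strongly connected component of size ≥ 2 (or has a self-loop).
The vertices on cycles are {sign, build, fetch, parse, deploy, notify, render} — 7 in total.

7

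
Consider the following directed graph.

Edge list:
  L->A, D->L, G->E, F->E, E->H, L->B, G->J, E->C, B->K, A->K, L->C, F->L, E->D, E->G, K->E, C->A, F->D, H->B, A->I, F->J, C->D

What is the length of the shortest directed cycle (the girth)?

For each vertex v, BFS finds the shortest path from v back to v.
The shortest such closed walk is E → G → E, length 2.

2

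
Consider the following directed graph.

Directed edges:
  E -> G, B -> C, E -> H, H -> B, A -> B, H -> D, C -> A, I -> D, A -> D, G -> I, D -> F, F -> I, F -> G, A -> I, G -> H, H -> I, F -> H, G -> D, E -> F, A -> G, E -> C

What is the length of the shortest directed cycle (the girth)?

For each vertex v, BFS finds the shortest path from v back to v.
The shortest such closed walk is C → A → B → C, length 3.

3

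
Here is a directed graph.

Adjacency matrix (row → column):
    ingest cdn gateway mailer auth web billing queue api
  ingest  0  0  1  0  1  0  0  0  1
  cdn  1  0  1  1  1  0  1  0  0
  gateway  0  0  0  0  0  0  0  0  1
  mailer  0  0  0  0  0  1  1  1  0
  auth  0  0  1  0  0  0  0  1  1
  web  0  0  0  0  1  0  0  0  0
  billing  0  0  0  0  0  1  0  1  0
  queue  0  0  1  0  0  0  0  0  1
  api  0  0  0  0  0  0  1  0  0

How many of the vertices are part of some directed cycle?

6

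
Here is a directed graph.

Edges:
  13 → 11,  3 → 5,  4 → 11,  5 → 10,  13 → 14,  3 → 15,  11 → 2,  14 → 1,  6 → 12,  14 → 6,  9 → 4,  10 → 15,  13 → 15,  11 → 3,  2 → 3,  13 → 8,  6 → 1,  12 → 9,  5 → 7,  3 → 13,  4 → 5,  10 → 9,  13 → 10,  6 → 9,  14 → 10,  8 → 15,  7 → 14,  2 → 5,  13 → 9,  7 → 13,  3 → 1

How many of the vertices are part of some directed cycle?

A vertex is on a directed cycle iff it belongs to a strongly connected component of size ≥ 2 (or has a self-loop).
The vertices on cycles are {2, 3, 4, 5, 6, 7, 9, 10, 11, 12, 13, 14} — 12 in total.

12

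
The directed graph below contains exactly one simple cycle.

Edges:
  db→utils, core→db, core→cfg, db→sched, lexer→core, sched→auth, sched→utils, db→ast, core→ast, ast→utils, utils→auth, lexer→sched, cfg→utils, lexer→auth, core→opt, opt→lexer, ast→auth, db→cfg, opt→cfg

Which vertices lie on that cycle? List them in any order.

opt, core, lexer

DFS with gray/black marking from lexer:
lexer gray
  sched gray
    utils gray
      auth gray
      auth black
    utils black
    sched→auth: auth black — skip
  sched black
  lexer→auth: auth black — skip
  core gray
    opt gray
      cfg gray
        cfg→utils: utils black — skip
      cfg black
      opt→lexer: lexer is gray → back edge
Back edge closes the cycle lexer → core → opt → lexer; its vertices are {opt, core, lexer}.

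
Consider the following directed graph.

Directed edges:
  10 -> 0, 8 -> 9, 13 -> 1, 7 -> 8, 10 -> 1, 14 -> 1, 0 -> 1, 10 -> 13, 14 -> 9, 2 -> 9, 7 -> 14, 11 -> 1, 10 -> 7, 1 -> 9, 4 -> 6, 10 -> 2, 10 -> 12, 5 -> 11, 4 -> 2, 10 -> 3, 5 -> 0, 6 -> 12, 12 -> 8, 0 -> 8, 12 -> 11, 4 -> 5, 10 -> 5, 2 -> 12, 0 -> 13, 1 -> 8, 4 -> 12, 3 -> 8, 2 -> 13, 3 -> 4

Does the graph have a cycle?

No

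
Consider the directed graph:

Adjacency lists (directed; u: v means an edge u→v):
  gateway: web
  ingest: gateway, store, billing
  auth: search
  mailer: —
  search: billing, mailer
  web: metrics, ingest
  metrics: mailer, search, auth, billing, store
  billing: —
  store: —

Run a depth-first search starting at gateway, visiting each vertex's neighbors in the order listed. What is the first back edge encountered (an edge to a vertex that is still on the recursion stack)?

ingest->gateway

DFS from gateway (visiting each vertex's neighbors in the order listed); mark gray on enter, black on exit:
gateway gray
  web gray
    metrics gray
      mailer gray
      mailer black
      search gray
        billing gray
        billing black
        search→mailer: mailer black — skip
      search black
      auth gray
        auth→search: search black — skip
      auth black
      metrics→billing: billing black — skip
      store gray
      store black
    metrics black
    ingest gray
      ingest→gateway: gateway is gray → back edge
First back edge: ingest → gateway.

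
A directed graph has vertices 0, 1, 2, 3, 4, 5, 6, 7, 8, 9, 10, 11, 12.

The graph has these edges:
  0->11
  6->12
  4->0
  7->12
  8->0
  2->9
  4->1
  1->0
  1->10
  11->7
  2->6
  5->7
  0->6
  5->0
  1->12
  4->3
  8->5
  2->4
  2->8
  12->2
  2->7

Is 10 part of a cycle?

10 lies on a cycle iff there is a path from 10 back to itself.
Exploring from 10, it never reaches itself; equivalently, its strongly connected component is a singleton.

No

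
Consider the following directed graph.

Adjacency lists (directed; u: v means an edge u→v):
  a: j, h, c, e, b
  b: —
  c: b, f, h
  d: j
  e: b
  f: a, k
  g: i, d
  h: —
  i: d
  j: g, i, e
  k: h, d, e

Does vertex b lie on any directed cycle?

No

b lies on a cycle iff there is a path from b back to itself.
Exploring from b, it never reaches itself; equivalently, its strongly connected component is a singleton.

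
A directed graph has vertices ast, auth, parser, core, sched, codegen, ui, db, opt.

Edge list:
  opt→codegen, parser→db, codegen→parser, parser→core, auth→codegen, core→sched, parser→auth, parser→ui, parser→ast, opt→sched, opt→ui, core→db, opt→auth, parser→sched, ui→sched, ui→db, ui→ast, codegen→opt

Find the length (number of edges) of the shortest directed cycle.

2

For each vertex v, BFS finds the shortest path from v back to v.
The shortest such closed walk is codegen → opt → codegen, length 2.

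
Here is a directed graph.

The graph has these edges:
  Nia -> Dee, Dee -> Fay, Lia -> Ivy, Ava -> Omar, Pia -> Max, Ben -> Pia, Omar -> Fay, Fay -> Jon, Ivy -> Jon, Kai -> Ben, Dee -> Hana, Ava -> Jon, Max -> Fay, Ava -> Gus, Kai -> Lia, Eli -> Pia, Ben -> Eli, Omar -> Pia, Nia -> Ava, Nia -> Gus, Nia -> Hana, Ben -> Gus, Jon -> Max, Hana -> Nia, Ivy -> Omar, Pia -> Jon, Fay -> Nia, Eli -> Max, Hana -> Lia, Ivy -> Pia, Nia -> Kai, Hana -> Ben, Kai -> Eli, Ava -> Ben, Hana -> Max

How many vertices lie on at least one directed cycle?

A vertex is on a directed cycle iff it belongs to a strongly connected component of size ≥ 2 (or has a self-loop).
The vertices on cycles are {Ava, Ben, Dee, Eli, Fay, Ivy, Jon, Kai, Lia, Max, Nia, Pia, Hana, Omar} — 14 in total.

14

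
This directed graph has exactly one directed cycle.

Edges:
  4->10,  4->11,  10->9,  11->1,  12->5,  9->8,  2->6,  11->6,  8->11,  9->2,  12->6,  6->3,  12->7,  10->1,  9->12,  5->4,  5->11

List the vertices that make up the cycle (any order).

4, 5, 9, 10, 12

DFS with gray/black marking from 9:
9 gray
  12 gray
    7 gray
    7 black
    6 gray
      3 gray
      3 black
    6 black
    5 gray
      4 gray
        11 gray
          1 gray
          1 black
          11→6: 6 black — skip
        11 black
        10 gray
          10→9: 9 is gray → back edge
Back edge closes the cycle 9 → 12 → 5 → 4 → 10 → 9; its vertices are {4, 5, 9, 10, 12}.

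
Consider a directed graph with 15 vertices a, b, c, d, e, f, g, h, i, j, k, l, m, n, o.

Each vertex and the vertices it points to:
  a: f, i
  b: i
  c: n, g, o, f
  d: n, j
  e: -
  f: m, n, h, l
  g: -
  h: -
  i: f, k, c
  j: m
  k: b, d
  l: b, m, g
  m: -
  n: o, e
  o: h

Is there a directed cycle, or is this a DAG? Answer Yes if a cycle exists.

DFS with white/gray/black marking, starting from j:
j gray
  m gray
  m black
j black
a gray
  f gray
    f→m: m black — skip
    n gray
      o gray
        h gray
        h black
      o black
      e gray
      e black
    n black
    f→h: h black — skip
    l gray
      b gray
        i gray
          i→f: f is gray → back edge
Back edge found, so a cycle exists: f → l → b → i → f.

Yes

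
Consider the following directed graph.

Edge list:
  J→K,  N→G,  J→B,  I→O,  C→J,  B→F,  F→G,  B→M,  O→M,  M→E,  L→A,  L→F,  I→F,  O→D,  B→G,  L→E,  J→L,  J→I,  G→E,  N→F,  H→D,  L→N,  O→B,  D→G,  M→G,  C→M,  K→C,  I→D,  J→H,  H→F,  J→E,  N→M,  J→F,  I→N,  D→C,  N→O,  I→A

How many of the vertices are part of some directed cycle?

9

A vertex is on a directed cycle iff it belongs to a strongly connected component of size ≥ 2 (or has a self-loop).
The vertices on cycles are {C, D, H, I, J, K, L, N, O} — 9 in total.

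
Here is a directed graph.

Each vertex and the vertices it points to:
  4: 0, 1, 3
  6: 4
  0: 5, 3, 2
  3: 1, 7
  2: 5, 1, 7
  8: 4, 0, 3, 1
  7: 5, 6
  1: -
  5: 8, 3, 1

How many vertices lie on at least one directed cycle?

A vertex is on a directed cycle iff it belongs to a strongly connected component of size ≥ 2 (or has a self-loop).
The vertices on cycles are {0, 2, 3, 4, 5, 6, 7, 8} — 8 in total.

8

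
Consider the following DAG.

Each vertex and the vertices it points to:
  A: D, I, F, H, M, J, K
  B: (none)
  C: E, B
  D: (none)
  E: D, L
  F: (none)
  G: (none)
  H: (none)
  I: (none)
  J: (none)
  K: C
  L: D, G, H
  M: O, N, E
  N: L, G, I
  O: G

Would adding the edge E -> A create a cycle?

Yes

Adding E→A creates a cycle iff A can already reach E.
Path from A: A → M → E.
So A → … → E → A is a cycle.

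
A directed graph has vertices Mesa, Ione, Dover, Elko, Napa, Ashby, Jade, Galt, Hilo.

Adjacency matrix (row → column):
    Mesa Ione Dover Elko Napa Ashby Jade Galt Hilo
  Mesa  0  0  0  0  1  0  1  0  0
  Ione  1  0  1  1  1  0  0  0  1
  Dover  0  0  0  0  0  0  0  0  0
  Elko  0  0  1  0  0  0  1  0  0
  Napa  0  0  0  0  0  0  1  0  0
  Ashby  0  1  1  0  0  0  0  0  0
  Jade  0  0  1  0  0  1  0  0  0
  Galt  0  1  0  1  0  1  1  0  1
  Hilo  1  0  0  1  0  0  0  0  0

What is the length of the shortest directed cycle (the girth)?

4

For each vertex v, BFS finds the shortest path from v back to v.
The shortest such closed walk is Ashby → Ione → Napa → Jade → Ashby, length 4.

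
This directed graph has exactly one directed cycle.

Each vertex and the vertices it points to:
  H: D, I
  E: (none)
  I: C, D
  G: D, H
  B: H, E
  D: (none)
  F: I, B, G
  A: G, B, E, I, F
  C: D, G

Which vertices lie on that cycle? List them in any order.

DFS with gray/black marking from I:
I gray
  C gray
    D gray
    D black
    G gray
      G→D: D black — skip
      H gray
        H→D: D black — skip
        H→I: I is gray → back edge
Back edge closes the cycle I → C → G → H → I; its vertices are {C, G, H, I}.

C, G, H, I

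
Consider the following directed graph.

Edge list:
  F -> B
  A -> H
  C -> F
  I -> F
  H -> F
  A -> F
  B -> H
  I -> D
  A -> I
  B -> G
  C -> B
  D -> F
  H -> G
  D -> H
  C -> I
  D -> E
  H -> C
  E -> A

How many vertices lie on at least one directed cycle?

A vertex is on a directed cycle iff it belongs to a strongly connected component of size ≥ 2 (or has a self-loop).
The vertices on cycles are {A, B, C, D, E, F, H, I} — 8 in total.

8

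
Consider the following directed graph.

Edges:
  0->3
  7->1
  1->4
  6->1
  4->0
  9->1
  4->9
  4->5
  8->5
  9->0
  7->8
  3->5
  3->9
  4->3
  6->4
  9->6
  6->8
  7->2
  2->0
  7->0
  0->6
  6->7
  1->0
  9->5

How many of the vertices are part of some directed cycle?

8

A vertex is on a directed cycle iff it belongs to a strongly connected component of size ≥ 2 (or has a self-loop).
The vertices on cycles are {0, 1, 2, 3, 4, 6, 7, 9} — 8 in total.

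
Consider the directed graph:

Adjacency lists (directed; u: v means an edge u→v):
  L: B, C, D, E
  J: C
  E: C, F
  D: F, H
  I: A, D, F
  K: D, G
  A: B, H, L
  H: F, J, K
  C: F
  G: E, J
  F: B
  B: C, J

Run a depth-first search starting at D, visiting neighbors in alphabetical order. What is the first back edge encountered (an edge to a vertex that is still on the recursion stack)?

DFS from D (visiting neighbors in alphabetical order); mark gray on enter, black on exit:
D gray
  F gray
    B gray
      C gray
        C→F: F is gray → back edge
First back edge: C → F.

C->F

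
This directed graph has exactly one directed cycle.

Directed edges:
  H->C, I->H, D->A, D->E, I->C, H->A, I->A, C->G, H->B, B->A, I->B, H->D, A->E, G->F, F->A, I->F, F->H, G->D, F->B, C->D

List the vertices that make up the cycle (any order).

DFS with gray/black marking from C:
C gray
  G gray
    F gray
      B gray
        A gray
          E gray
          E black
        A black
      B black
      F→A: A black — skip
      H gray
        D gray
          D→A: A black — skip
          D→E: E black — skip
        D black
        H→A: A black — skip
        H→C: C is gray → back edge
Back edge closes the cycle C → G → F → H → C; its vertices are {C, F, G, H}.

C, F, G, H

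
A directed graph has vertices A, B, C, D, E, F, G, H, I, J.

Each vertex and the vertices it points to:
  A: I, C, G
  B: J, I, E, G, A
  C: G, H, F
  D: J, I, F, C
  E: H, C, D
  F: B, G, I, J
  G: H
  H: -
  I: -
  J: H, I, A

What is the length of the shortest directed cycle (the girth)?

4

For each vertex v, BFS finds the shortest path from v back to v.
The shortest such closed walk is B → E → C → F → B, length 4.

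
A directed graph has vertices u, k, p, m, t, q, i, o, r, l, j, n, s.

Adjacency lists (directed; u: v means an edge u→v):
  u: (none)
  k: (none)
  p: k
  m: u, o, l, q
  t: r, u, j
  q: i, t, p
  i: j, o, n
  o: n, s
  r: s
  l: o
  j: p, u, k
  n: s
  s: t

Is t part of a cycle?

t is on a cycle iff t can reach itself via ≥1 edge.
t → r → s → t — yes.

Yes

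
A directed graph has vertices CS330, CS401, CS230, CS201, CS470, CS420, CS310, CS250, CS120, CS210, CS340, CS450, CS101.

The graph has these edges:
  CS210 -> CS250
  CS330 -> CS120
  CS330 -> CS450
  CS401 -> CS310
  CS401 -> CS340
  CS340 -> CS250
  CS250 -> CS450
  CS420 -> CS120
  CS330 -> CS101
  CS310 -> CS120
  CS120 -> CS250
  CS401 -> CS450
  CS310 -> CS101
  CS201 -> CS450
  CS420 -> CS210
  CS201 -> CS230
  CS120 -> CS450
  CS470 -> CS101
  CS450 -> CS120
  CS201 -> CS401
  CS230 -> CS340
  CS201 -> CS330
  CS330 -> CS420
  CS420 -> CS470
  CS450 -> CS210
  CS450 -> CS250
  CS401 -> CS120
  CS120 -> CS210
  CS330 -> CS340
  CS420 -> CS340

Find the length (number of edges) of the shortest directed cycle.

2

For each vertex v, BFS finds the shortest path from v back to v.
The shortest such closed walk is CS450 → CS120 → CS450, length 2.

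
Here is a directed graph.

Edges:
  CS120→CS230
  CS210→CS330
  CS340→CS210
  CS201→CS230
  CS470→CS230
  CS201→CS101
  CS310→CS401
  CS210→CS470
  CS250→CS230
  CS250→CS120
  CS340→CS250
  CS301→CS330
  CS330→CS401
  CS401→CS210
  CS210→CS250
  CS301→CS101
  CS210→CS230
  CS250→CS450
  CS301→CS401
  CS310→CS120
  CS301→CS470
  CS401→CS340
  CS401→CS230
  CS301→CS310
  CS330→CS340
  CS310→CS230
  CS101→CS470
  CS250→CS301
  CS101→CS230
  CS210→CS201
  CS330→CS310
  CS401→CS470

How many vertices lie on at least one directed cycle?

A vertex is on a directed cycle iff it belongs to a strongly connected component of size ≥ 2 (or has a self-loop).
The vertices on cycles are {CS210, CS250, CS301, CS310, CS330, CS340, CS401} — 7 in total.

7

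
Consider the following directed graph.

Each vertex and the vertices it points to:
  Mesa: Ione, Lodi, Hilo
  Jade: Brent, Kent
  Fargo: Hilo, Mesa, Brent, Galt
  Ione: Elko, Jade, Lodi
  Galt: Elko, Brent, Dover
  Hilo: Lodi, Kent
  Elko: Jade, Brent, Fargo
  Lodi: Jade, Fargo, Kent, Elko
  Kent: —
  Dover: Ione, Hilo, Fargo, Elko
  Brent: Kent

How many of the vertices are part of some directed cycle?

A vertex is on a directed cycle iff it belongs to a strongly connected component of size ≥ 2 (or has a self-loop).
The vertices on cycles are {Elko, Galt, Hilo, Ione, Lodi, Mesa, Dover, Fargo} — 8 in total.

8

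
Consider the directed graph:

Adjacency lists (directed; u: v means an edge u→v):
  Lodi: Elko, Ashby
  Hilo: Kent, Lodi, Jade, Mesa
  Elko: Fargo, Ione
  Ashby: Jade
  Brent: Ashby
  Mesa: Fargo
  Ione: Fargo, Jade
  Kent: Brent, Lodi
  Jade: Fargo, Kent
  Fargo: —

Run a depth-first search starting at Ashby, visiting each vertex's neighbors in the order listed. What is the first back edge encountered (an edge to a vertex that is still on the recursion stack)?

Brent→Ashby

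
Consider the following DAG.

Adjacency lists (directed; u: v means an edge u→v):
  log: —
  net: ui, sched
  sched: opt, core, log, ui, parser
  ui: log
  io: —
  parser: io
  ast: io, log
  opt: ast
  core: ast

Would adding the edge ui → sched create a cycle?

Adding ui→sched creates a cycle iff sched can already reach ui.
Path from sched: sched → ui.
So sched → … → ui → sched is a cycle.

Yes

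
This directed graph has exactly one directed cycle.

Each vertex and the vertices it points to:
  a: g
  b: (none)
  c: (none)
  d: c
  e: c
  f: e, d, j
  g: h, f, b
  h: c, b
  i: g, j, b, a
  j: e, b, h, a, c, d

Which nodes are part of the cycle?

a, f, g, j

DFS with gray/black marking from a:
a gray
  g gray
    h gray
      c gray
      c black
      b gray
      b black
    h black
    f gray
      e gray
        e→c: c black — skip
      e black
      d gray
        d→c: c black — skip
      d black
      j gray
        j→e: e black — skip
        j→b: b black — skip
        j→h: h black — skip
        j→a: a is gray → back edge
Back edge closes the cycle a → g → f → j → a; its vertices are {a, f, g, j}.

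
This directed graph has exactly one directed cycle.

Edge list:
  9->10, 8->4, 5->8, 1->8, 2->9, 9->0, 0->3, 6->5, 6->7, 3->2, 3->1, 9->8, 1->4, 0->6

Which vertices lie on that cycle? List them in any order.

DFS with gray/black marking from 2:
2 gray
  9 gray
    10 gray
    10 black
    8 gray
      4 gray
      4 black
    8 black
    0 gray
      3 gray
        3→2: 2 is gray → back edge
Back edge closes the cycle 2 → 9 → 0 → 3 → 2; its vertices are {0, 2, 3, 9}.

0, 2, 3, 9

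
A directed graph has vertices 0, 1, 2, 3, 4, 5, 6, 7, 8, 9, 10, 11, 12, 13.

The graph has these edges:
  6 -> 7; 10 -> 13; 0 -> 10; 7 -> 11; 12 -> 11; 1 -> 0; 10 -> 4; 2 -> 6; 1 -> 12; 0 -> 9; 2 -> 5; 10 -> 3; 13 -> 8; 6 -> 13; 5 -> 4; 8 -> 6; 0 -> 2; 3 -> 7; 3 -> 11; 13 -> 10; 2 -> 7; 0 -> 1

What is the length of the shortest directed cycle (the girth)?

For each vertex v, BFS finds the shortest path from v back to v.
The shortest such closed walk is 0 → 1 → 0, length 2.

2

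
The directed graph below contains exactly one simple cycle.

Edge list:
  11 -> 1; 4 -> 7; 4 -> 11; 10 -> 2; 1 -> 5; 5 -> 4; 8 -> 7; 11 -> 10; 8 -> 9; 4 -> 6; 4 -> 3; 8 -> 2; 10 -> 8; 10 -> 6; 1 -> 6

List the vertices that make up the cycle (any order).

1, 4, 5, 11

DFS with gray/black marking from 11:
11 gray
  10 gray
    6 gray
    6 black
    2 gray
    2 black
    8 gray
      9 gray
      9 black
      7 gray
      7 black
      8→2: 2 black — skip
    8 black
  10 black
  1 gray
    5 gray
      4 gray
        4→6: 6 black — skip
        4→11: 11 is gray → back edge
Back edge closes the cycle 11 → 1 → 5 → 4 → 11; its vertices are {1, 4, 5, 11}.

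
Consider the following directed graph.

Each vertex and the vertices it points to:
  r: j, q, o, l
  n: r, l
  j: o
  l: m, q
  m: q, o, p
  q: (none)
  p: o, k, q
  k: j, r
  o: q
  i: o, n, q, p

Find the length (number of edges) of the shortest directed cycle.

5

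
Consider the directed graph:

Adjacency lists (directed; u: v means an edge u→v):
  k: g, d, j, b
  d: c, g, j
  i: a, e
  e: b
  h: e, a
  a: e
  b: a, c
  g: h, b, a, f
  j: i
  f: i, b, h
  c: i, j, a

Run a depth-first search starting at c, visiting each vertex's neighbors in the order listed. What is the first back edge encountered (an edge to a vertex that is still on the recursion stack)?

b→a

DFS from c (visiting each vertex's neighbors in the order listed); mark gray on enter, black on exit:
c gray
  i gray
    a gray
      e gray
        b gray
          b→a: a is gray → back edge
First back edge: b → a.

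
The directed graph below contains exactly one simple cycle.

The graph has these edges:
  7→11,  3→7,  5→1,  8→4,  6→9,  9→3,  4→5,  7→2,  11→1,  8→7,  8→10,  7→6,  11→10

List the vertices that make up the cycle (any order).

DFS with gray/black marking from 7:
7 gray
  2 gray
  2 black
  6 gray
    9 gray
      3 gray
        3→7: 7 is gray → back edge
Back edge closes the cycle 7 → 6 → 9 → 3 → 7; its vertices are {3, 6, 7, 9}.

3, 6, 7, 9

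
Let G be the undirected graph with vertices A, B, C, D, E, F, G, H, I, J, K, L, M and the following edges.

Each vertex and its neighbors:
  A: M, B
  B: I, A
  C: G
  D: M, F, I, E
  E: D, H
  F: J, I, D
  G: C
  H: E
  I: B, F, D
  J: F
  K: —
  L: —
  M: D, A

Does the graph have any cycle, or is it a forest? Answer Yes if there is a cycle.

DFS, tracking each vertex's parent; an edge to a visited non-parent vertex closes a cycle.
Start from I:
visit I (parent –)
  visit B (parent I)
    B–I: parent, skip
    visit A (parent B)
      visit M (parent A)
        visit D (parent M)
          D–M: parent, skip
          visit F (parent D)
            visit J (parent F)
              J–F: parent, skip
            F–I: I visited and ≠ parent → cycle
Cycle: I – B – A – M – D – F – I.

Yes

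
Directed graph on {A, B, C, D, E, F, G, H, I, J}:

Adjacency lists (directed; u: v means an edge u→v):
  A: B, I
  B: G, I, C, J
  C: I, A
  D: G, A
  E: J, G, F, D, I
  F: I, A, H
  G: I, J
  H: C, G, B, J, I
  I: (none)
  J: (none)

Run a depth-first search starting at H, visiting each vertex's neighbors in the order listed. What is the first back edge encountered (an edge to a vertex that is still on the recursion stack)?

DFS from H (visiting each vertex's neighbors in the order listed); mark gray on enter, black on exit:
H gray
  C gray
    I gray
    I black
    A gray
      B gray
        G gray
          G→I: I black — skip
          J gray
          J black
        G black
        B→I: I black — skip
        B→C: C is gray → back edge
First back edge: B → C.

B->C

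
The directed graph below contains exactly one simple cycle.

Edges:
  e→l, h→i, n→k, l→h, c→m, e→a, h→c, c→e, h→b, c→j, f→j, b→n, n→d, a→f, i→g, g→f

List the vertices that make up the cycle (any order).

c, e, h, l

DFS with gray/black marking from h:
h gray
  i gray
    g gray
      f gray
        j gray
        j black
      f black
    g black
  i black
  b gray
    n gray
      k gray
      k black
      d gray
      d black
    n black
  b black
  c gray
    m gray
    m black
    e gray
      l gray
        l→h: h is gray → back edge
Back edge closes the cycle h → c → e → l → h; its vertices are {c, e, h, l}.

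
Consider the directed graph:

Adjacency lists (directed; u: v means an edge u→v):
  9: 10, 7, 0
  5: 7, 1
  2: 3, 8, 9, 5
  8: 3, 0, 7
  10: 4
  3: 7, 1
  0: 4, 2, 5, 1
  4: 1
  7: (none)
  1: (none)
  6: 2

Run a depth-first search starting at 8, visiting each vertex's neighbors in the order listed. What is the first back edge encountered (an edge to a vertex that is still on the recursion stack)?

2→8

DFS from 8 (visiting each vertex's neighbors in the order listed); mark gray on enter, black on exit:
8 gray
  3 gray
    7 gray
    7 black
    1 gray
    1 black
  3 black
  0 gray
    4 gray
      4→1: 1 black — skip
    4 black
    2 gray
      2→3: 3 black — skip
      2→8: 8 is gray → back edge
First back edge: 2 → 8.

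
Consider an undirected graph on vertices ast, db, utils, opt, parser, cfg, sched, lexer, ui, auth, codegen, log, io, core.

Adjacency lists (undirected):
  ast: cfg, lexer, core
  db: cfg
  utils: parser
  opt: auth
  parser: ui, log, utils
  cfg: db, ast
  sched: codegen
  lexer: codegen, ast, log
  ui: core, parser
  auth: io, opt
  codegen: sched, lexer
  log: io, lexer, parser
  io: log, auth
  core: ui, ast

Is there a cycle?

DFS, tracking each vertex's parent; an edge to a visited non-parent vertex closes a cycle.
Start from codegen:
visit codegen (parent –)
  visit sched (parent codegen)
    sched–codegen: parent, skip
  visit lexer (parent codegen)
    lexer–codegen: parent, skip
    visit ast (parent lexer)
      visit cfg (parent ast)
        visit db (parent cfg)
          db–cfg: parent, skip
        cfg–ast: parent, skip
      ast–lexer: parent, skip
      visit core (parent ast)
        visit ui (parent core)
          ui–core: parent, skip
          visit parser (parent ui)
            parser–ui: parent, skip
            visit log (parent parser)
              visit io (parent log)
                io–log: parent, skip
                visit auth (parent io)
                  auth–io: parent, skip
                  visit opt (parent auth)
                    opt–auth: parent, skip
              log–lexer: lexer visited and ≠ parent → cycle
Cycle: lexer – ast – core – ui – parser – log – lexer.

Yes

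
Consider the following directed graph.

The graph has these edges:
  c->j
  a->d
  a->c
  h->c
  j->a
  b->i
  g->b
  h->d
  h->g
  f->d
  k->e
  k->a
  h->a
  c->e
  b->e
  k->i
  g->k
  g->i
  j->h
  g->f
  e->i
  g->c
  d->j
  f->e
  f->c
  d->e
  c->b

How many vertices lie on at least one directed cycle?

8

A vertex is on a directed cycle iff it belongs to a strongly connected component of size ≥ 2 (or has a self-loop).
The vertices on cycles are {a, c, d, f, g, h, j, k} — 8 in total.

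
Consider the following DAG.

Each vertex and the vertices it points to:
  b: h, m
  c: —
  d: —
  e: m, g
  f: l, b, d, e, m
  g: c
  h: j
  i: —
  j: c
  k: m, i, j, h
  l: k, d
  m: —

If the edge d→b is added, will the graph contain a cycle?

Adding d→b creates a cycle iff b can already reach d.
Explore from b: no path reaches d. The graph stays acyclic.

No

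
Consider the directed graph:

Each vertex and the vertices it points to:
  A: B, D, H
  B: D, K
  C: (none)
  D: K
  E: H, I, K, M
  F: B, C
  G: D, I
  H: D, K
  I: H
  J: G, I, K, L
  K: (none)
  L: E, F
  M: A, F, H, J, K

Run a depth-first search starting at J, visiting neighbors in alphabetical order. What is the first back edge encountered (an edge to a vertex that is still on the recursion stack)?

DFS from J (visiting neighbors in alphabetical order); mark gray on enter, black on exit:
J gray
  G gray
    D gray
      K gray
      K black
    D black
    I gray
      H gray
        H→D: D black — skip
        H→K: K black — skip
      H black
    I black
  G black
  J→I: I black — skip
  J→K: K black — skip
  L gray
    E gray
      E→H: H black — skip
      E→I: I black — skip
      E→K: K black — skip
      M gray
        A gray
          B gray
            B→D: D black — skip
            B→K: K black — skip
          B black
          A→D: D black — skip
          A→H: H black — skip
        A black
        F gray
          F→B: B black — skip
          C gray
          C black
        F black
        M→H: H black — skip
        M→J: J is gray → back edge
First back edge: M → J.

M→J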